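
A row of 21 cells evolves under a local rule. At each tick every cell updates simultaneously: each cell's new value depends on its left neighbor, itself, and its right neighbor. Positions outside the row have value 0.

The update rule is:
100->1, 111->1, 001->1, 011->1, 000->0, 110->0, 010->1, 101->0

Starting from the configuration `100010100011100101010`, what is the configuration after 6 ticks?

110110110111011101011
100100100110011001010
111111111101110111011
111111111001100110010
111111110111011101111
111111100110011001110

111111100110011001110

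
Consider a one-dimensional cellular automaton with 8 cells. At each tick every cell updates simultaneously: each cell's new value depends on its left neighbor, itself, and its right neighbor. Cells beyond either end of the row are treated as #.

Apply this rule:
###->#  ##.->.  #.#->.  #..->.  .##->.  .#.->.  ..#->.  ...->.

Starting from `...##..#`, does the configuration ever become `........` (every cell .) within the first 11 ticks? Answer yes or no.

yes

........
all cells are . at tick 1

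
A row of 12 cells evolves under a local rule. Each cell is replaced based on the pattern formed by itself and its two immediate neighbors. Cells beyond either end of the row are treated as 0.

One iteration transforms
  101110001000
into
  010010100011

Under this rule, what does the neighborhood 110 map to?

1

At position 4 the neighborhood is 110; the next row has 1 there.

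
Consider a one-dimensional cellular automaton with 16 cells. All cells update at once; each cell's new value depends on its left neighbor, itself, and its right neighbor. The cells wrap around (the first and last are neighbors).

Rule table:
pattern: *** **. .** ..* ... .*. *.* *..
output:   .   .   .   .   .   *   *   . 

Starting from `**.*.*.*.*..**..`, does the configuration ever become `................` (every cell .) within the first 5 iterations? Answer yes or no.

..********......
................
all cells are . at iteration 2

yes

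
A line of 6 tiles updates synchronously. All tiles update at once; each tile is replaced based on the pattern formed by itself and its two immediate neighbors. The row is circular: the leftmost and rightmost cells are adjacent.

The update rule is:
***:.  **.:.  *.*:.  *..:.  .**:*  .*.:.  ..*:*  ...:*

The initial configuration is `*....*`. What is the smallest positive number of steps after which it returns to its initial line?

..****
.**...
**..**
...**.
****..
*....*

6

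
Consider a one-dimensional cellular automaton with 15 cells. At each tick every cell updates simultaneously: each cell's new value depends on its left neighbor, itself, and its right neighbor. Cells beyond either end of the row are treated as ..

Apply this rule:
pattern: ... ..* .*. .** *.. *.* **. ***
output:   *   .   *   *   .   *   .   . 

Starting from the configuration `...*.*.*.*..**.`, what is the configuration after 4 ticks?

**.*******..*..
*.**........*.*
***..******.***
*....*.....**..

*....*.....**..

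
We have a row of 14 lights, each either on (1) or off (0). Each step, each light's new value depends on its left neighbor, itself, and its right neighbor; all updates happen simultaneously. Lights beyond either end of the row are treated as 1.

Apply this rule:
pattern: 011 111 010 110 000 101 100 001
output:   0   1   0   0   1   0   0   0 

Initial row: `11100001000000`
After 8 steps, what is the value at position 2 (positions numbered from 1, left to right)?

11001100011110
10000001001100
00111100000000
00011001111110
01000000111100
00011110011000
01001100000010
00000001111000
position 2 holds 0

0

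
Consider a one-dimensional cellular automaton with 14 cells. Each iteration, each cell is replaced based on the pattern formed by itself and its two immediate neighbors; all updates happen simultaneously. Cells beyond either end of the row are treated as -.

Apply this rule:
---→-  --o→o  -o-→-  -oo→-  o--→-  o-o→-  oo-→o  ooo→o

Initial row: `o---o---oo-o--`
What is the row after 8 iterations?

---o---o-o----
--o---o-------
-o---o--------
o---o---------
---o----------
--o-----------
-o------------
o-------------

o-------------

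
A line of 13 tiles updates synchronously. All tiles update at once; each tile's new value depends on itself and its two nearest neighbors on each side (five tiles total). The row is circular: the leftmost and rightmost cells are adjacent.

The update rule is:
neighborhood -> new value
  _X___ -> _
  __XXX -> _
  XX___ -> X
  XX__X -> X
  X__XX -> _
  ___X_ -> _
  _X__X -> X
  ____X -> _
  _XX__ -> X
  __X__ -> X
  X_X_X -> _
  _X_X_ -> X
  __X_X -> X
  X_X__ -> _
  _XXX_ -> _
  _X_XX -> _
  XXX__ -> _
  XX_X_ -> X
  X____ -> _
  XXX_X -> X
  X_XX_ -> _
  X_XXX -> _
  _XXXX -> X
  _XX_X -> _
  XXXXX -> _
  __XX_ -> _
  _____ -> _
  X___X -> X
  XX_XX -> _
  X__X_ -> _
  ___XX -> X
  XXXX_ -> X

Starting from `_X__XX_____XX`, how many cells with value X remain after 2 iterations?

8

X_X__XX___X__
XX_X__XXX_XX_
count of X: 8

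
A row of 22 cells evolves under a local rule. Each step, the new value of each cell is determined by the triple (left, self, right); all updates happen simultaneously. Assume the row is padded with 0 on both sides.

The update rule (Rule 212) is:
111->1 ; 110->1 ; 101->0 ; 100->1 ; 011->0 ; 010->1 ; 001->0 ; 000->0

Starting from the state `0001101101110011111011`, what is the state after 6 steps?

0000000110011001110101

step 1: 0000100100111001111001
step 2: 0000110110011100111101
step 3: 0000010011001110011101
step 4: 0000011001100111001101
step 5: 0000001100110011100101
step 6: 0000000110011001110101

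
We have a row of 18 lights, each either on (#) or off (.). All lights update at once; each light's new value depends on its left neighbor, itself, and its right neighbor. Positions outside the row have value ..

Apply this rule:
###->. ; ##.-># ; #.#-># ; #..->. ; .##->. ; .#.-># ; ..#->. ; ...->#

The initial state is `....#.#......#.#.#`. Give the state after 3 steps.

###.###.####.#####
..##..##...##....#
#..#...#.#..#.##.#

#..#...#.#..#.##.#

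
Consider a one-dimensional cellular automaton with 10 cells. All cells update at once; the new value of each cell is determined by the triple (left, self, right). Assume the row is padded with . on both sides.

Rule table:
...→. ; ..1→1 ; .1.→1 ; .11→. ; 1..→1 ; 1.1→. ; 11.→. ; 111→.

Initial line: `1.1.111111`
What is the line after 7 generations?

1.1.......
1.11......
1...1.....
11.111....
......1...
.....111..
....1...1.

....1...1.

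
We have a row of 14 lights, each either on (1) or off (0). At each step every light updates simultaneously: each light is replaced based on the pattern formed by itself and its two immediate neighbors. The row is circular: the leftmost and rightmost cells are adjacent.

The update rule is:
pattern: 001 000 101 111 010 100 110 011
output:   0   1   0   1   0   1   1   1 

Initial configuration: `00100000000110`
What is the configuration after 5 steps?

10011111110111
11011111110111
11011111110111  (fixed point — unchanged through step 5)

11011111110111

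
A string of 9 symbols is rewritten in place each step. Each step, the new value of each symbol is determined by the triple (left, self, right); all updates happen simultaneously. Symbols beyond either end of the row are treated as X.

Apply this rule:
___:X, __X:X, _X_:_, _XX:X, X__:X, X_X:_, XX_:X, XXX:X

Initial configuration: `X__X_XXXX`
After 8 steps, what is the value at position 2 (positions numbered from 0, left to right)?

X

step 1: XXX__XXXX
step 2: XXXXXXXXX
step 3: XXXXXXXXX  (fixed point — unchanged through step 8)
position 2 holds X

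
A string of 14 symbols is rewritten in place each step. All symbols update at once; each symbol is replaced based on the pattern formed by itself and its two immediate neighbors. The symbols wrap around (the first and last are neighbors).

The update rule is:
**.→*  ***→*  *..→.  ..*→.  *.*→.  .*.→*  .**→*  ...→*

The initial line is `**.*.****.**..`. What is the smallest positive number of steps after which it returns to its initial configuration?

1

**.*.****.**..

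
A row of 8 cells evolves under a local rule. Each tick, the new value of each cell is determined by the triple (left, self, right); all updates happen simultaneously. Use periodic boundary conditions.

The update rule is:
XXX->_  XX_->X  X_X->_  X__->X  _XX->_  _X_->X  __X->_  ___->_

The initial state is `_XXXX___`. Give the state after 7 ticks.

__XX____

____XX__
_____XX_
______XX
X______X
XX______
_XX_____
__XX____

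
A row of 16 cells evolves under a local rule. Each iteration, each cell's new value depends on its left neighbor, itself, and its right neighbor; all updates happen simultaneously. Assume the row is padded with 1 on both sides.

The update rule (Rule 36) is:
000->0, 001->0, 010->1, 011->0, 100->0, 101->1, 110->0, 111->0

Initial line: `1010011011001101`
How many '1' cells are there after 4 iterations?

1

0110000100000010
1000000100000011
0000000100000000
0000000100000000
count of 1: 1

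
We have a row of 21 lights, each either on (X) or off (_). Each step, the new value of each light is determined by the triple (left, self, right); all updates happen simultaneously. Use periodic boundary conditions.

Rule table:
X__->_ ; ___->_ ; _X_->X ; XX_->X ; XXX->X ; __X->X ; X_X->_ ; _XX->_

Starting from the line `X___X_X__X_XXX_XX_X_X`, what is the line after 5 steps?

X_X_X_X_XX_X_X__X_X__

X__XX_X_XX__XX__X_X__
X_X_X_X__X_X_X_XX_X_X
X_X_X_X_XX_X_X__X_X__
X_X_X_X__X_X_X_XX_X_X  (repeats step 2; period 2)
step 5: X_X_X_X_XX_X_X__X_X__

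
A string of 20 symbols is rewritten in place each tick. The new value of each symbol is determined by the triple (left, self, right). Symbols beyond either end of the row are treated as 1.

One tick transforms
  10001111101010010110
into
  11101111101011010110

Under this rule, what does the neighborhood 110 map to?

At position 0 the neighborhood is 110; the next row has 1 there.

1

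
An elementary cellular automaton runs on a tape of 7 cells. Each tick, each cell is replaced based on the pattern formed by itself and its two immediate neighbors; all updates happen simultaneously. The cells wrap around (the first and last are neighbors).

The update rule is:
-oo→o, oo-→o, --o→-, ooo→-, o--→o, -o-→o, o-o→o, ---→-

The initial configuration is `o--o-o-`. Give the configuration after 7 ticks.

oo-oooo
-ooo---
-o-oo--
-ooooo-
-o---oo
ooo--oo
--oo-o-

--oo-o-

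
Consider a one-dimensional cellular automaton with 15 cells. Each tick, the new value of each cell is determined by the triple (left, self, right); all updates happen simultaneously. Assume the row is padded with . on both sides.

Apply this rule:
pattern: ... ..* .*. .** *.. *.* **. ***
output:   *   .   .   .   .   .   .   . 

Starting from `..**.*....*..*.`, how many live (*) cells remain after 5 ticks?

3

*......**......
..****....*****
*......**......  (repeats tick 1; period 2)
tick 5: *......**......
count of *: 3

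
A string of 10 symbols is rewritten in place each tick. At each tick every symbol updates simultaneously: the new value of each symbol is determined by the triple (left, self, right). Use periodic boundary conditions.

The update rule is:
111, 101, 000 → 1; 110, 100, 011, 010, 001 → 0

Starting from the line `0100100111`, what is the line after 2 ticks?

0011111001

1000000010
0011111001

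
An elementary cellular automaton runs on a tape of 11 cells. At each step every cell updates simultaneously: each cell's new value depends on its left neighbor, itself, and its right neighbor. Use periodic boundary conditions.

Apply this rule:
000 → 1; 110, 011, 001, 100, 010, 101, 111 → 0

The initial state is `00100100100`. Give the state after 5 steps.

10000000001

10000000001
00111111100
10000000001  (repeats step 1; period 2)
step 5: 10000000001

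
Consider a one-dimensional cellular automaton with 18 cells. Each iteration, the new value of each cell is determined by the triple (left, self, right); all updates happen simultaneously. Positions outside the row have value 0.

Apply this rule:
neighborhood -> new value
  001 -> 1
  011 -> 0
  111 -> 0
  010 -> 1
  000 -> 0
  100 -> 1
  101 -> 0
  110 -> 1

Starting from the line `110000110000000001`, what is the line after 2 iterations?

101111001100000101

iteration 1: 011001011000000011
iteration 2: 101111001100000101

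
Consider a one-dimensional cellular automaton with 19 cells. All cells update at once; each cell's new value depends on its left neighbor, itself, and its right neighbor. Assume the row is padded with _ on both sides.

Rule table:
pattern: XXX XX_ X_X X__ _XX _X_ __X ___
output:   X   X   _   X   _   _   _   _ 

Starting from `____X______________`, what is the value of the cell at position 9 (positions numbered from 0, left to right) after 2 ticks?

_

_____X_____________
______X____________
position 9 holds _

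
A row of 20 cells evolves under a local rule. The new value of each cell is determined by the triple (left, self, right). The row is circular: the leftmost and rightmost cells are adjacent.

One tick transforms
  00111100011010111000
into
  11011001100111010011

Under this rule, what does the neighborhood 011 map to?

0

At position 2 the neighborhood is 011; the next row has 0 there.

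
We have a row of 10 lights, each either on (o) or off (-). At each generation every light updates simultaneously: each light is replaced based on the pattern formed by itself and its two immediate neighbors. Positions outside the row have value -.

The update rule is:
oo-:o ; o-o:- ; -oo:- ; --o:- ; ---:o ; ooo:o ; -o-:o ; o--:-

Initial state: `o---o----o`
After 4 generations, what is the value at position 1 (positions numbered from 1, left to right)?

o

o-o-o-oo-o
o-o-o--o-o
o-o-o--o-o  (fixed point — unchanged through generation 4)
position 1 holds o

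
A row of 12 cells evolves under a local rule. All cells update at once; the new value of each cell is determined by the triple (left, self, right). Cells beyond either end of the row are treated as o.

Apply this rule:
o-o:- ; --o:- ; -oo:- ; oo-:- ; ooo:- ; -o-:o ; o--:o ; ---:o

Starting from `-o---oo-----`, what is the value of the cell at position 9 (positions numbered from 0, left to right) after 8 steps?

-

-ooo---oooo-
----oo------
ooo---ooooo-
---oo-------
oo---oooooo-
--oo--------
o---ooooooo-
-oo---------
position 9 holds -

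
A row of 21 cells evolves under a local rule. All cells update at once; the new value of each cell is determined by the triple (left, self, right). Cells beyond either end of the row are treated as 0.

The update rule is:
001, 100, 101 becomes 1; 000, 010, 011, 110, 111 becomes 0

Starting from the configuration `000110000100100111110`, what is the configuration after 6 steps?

001001001011011000001
010110110100100100010
101001001011011010101
010110110100100101010
101001001011011010101  (repeats step 3; period 2)
step 6: 010110110100100101010

010110110100100101010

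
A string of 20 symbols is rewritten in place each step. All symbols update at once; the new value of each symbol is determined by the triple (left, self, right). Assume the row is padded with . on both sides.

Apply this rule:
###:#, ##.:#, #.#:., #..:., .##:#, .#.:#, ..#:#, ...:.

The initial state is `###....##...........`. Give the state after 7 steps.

###...###...........
###..####...........
###.#####...........
###.#####...........  (fixed point — unchanged through step 7)

###.#####...........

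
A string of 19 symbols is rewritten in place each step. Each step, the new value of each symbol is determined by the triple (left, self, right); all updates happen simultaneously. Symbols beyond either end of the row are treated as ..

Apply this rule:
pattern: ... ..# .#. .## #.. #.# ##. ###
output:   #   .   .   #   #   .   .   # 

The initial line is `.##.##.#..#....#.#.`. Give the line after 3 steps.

#..#.#.#...#..##.##

step 1: .#..#...#..###....#
step 2: ..#..##..#.##.###..
step 3: #..#.#.#...#..##.##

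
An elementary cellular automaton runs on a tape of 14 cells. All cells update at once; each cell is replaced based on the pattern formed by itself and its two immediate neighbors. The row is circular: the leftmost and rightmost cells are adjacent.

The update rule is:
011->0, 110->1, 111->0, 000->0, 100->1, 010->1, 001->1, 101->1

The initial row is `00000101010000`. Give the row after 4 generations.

01001100111011

generation 1: 00001111111000
generation 2: 00010000001100
generation 3: 00111000010110
generation 4: 01001100111011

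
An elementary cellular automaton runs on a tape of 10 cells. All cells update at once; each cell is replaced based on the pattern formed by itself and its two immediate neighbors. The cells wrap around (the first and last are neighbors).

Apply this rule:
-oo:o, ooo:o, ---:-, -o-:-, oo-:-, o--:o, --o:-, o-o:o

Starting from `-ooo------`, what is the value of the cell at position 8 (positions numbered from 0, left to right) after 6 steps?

step 1: -oo-o-----
step 2: -o-o-o----
step 3: --o-o-o---
step 4: ---o-o-o--
step 5: ----o-o-o-
step 6: -----o-o-o
position 8 holds -

-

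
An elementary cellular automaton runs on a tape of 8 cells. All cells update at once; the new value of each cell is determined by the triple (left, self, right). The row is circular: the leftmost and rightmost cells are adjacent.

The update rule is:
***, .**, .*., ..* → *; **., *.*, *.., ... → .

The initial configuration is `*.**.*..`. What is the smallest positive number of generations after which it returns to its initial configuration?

*.*..*.*
..*.**.*
.**.*..*
.*..*.**
.*.**.*.
**.*..*.
*..*.**.
*.**.*..

8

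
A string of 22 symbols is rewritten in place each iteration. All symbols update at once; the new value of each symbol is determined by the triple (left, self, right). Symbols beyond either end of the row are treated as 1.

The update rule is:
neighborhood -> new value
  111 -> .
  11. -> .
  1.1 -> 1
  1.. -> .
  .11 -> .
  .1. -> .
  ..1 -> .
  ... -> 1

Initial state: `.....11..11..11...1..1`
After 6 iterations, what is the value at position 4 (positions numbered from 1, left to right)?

.111............1.....
1....1111111111...111.
..11............1....1
.....1111111111...11..
.111............1.....  (repeats iteration 1; period 4)
iteration 6: 1....1111111111...111.
position 4 holds .

.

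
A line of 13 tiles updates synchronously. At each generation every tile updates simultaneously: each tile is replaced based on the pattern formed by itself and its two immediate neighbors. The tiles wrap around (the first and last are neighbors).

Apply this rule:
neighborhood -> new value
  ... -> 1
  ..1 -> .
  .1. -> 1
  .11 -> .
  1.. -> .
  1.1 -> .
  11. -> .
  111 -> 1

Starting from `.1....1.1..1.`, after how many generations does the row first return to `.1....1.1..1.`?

2

.1.11.1.1..1.
.1....1.1..1.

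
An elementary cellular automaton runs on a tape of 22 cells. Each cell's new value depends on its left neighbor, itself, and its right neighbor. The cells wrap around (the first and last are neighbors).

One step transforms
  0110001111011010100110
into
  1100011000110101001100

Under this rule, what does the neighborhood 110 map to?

0

At position 2 the neighborhood is 110; the next row has 0 there.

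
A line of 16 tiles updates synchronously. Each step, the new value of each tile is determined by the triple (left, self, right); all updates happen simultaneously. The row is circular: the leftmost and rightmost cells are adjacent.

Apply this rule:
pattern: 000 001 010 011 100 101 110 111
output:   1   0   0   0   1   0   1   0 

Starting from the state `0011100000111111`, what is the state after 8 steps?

0011111100111000

1000111110000001
1110000011111100
0011111000000110
1000001111110011
1111100000011000
0000111111001110
1110000001100011
0011111100111000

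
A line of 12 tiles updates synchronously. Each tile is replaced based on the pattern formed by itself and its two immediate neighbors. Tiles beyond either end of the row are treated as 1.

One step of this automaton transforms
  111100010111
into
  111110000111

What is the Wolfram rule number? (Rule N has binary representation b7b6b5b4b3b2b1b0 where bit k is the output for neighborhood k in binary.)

216

position 0: 111 → 1  (bit 7 = 1)
position 3: 110 → 1  (bit 6 = 1)
position 8: 101 → 0  (bit 5 = 0)
position 4: 100 → 1  (bit 4 = 1)
position 9: 011 → 1  (bit 3 = 1)
position 7: 010 → 0  (bit 2 = 0)
position 6: 001 → 0  (bit 1 = 0)
position 5: 000 → 0  (bit 0 = 0)
bits b7..b0 = 11011000 = 216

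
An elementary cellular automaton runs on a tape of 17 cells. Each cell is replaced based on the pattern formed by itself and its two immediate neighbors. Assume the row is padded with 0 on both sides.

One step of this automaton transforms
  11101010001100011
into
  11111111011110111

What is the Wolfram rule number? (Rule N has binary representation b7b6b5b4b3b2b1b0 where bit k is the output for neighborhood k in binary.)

254

position 1: 111 → 1  (bit 7 = 1)
position 2: 110 → 1  (bit 6 = 1)
position 3: 101 → 1  (bit 5 = 1)
position 7: 100 → 1  (bit 4 = 1)
position 0: 011 → 1  (bit 3 = 1)
position 4: 010 → 1  (bit 2 = 1)
position 9: 001 → 1  (bit 1 = 1)
position 8: 000 → 0  (bit 0 = 0)
bits b7..b0 = 11111110 = 254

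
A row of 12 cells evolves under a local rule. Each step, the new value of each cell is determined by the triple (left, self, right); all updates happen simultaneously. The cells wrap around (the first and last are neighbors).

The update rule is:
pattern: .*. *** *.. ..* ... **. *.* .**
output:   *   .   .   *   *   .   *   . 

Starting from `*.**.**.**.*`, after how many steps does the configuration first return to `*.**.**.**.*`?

.*..*..*..*.
**.**.**.**.
..*..*..*..*
.**.**.**.**
*..*..*..*..
*.**.**.**.*

6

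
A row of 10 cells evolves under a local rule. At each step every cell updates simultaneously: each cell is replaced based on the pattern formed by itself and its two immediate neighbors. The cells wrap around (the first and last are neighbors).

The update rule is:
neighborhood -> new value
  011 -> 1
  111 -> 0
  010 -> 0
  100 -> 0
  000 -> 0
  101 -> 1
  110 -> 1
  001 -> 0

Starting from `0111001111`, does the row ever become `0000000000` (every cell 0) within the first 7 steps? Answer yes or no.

yes

step 1: 1101001001
step 2: 0110000001
step 3: 1110000000
step 4: 1010000000
step 5: 0100000000
step 6: 0000000000
all cells are 0 at step 6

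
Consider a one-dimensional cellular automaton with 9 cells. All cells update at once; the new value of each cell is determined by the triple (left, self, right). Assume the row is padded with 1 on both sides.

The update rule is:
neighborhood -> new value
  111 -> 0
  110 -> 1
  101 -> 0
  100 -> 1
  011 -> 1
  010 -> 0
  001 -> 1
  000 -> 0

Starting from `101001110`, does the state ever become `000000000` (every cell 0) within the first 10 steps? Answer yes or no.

100111010
111101000
000100101
101011001
100011111
110110000
010111001
000101111
101001000
100110101
step 10 is 100110101, still not uniform 0

no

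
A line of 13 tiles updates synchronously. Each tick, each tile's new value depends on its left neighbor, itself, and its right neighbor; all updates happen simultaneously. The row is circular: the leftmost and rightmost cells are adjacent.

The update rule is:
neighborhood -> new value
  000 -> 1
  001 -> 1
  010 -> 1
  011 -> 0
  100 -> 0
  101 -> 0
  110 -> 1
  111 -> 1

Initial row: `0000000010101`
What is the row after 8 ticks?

0101010010101

0111111110101
0011111110101
0101111110101
0100111110101
0101011110101
0101001110101
0101010110101
0101010010101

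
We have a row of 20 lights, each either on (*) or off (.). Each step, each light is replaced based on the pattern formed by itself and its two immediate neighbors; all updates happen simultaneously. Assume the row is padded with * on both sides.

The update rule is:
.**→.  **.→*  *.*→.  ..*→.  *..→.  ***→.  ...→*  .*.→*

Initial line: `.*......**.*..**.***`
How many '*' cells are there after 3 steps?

9

.*.****..*.*...*....
.*....*..*.*.*.*.**.
.*.**.*..*.*.*.*..*.
count of *: 9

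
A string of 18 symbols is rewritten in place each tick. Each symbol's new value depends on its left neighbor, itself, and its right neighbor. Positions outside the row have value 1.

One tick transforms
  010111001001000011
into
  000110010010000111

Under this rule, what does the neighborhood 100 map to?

0

At position 6 the neighborhood is 100; the next row has 0 there.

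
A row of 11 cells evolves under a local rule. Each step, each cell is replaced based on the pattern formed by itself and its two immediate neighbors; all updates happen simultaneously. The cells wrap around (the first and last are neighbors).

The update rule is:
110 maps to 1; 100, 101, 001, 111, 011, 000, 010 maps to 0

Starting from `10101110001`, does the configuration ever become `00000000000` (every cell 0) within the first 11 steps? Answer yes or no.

10000010000
00000000000
all cells are 0 at step 2

yes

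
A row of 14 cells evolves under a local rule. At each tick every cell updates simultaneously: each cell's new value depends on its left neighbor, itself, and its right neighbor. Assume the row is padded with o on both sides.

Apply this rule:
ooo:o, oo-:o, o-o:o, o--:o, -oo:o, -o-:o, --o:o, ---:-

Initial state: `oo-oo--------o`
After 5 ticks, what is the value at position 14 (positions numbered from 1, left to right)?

o

tick 1: oooooo------oo
tick 2: ooooooo----ooo
tick 3: oooooooo--oooo
tick 4: oooooooooooooo
tick 5: oooooooooooooo
position 14 holds o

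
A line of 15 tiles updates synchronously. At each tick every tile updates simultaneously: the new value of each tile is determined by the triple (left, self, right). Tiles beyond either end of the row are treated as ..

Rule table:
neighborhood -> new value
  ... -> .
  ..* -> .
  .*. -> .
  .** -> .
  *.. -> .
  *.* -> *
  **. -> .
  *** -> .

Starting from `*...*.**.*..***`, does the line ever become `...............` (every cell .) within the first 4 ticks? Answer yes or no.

yes

.....*..*......
...............
all cells are . at tick 2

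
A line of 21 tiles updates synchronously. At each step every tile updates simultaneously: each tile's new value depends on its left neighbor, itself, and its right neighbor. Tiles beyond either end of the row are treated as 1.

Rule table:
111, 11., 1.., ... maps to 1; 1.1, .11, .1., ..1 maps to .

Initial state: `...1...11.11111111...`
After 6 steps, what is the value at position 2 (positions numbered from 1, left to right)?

1

step 1: 11..11..1..111111111.
step 2: 111..11..1..11111111.
step 3: 1111..11..1..1111111.
step 4: 11111..11..1..111111.
step 5: 111111..11..1..11111.
step 6: 1111111..11..1..1111.
position 2 holds 1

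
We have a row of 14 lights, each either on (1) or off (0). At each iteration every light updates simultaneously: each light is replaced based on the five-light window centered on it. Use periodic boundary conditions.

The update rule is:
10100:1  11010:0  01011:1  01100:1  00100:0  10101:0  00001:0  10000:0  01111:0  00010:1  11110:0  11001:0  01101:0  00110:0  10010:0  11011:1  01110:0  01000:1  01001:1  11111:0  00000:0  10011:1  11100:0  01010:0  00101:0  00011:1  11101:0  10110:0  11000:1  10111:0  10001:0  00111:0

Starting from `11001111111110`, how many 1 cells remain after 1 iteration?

3

01010000000001
count of 1: 3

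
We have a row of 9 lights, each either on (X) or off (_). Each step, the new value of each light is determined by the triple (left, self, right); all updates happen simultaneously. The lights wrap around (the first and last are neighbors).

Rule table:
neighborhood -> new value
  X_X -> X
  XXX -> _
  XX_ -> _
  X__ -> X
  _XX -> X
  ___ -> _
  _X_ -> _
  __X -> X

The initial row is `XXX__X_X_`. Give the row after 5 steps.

X__XX_X_X
_XXX_X_XX
XX__X_XX_
X_XX_XX_X
_XX_XX_XX

_XX_XX_XX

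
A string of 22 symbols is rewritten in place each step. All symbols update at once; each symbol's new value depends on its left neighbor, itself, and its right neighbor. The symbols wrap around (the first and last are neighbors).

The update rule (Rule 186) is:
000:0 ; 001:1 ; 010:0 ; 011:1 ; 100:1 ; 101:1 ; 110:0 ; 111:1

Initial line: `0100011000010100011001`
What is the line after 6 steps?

1010110101011011010101

1010110100101010110110
0101101011010101101101
1011010110101011011010
0110101101010110110101
1101011010101101101010
1010110101011011010101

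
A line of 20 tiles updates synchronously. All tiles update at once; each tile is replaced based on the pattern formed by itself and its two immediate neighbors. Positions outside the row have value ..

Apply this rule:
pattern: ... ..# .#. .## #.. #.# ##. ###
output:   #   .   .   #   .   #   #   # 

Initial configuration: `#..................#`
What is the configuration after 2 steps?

#.################.#

..################..
#.################.#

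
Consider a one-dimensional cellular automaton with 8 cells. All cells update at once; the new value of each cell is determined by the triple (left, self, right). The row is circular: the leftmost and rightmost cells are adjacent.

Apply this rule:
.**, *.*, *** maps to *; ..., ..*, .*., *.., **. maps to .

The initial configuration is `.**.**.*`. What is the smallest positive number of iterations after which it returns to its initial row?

8

**.**.*.
*.**.*.*
.**.*.**
**.*.**.
*.*.**.*
.*.**.**
*.**.**.
.**.**.*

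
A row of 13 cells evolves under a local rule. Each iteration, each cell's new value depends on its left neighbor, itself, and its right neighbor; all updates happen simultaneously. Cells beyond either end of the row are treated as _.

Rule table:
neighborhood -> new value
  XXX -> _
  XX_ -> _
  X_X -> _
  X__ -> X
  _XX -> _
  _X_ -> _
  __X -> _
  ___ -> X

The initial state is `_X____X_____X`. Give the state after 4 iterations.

__XXX__XXXX__
X____X_____XX
_XXX__XXXX___
____X_____XXX

____X_____XXX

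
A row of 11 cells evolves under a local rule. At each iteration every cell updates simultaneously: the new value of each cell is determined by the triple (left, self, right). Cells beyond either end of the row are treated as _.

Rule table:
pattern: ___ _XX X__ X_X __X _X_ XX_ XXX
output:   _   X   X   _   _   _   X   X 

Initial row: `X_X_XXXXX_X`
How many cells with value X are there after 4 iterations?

7

____XXXXX__
____XXXXXX_
____XXXXXXX
____XXXXXXX
count of X: 7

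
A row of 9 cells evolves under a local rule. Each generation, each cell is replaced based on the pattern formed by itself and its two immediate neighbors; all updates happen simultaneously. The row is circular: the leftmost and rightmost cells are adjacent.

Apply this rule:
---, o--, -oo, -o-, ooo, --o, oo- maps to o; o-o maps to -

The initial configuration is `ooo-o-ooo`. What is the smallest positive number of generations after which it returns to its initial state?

generation 1: ooo-o-ooo

1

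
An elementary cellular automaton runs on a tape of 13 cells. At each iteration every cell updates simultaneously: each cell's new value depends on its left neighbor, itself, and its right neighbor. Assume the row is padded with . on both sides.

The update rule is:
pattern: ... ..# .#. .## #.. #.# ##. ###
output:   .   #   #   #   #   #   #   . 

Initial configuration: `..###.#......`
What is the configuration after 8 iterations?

#########...#

.##.####.....
#####..##....
#...######...
##.##....##..
######..####.
#....####..##
##..##..#####
#########...#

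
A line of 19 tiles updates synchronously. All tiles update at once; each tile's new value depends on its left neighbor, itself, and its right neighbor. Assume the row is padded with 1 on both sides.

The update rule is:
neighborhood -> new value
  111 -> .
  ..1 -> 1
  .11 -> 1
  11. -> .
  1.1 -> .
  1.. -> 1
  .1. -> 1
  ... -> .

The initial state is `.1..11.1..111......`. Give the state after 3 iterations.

.1111..1111..1....1
.1...111...1111..11
.11.11..1.11...111.

.11.11..1.11...111.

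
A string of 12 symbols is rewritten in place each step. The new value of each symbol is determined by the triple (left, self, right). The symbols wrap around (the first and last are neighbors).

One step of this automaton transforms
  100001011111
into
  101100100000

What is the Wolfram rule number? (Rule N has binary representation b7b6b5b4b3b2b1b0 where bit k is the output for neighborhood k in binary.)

position 8: 111 → 0  (bit 7 = 0)
position 0: 110 → 1  (bit 6 = 1)
position 6: 101 → 1  (bit 5 = 1)
position 1: 100 → 0  (bit 4 = 0)
position 7: 011 → 0  (bit 3 = 0)
position 5: 010 → 0  (bit 2 = 0)
position 4: 001 → 0  (bit 1 = 0)
position 2: 000 → 1  (bit 0 = 1)
bits b7..b0 = 01100001 = 97

97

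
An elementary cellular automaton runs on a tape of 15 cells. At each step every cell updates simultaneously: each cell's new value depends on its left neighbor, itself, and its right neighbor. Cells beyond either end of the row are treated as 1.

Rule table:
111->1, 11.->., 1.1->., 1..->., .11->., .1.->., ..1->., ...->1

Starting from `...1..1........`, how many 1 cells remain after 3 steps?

5

.1......111111.
...1111..1111..
.1..11....11...
count of 1: 5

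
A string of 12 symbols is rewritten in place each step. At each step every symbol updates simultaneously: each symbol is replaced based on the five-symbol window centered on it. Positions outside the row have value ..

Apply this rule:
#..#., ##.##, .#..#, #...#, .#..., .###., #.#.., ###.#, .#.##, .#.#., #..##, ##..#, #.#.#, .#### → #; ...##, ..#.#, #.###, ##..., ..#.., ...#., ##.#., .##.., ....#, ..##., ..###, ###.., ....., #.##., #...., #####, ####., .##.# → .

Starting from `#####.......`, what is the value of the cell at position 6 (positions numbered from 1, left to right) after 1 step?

step 1: .#..........
position 6 holds .

.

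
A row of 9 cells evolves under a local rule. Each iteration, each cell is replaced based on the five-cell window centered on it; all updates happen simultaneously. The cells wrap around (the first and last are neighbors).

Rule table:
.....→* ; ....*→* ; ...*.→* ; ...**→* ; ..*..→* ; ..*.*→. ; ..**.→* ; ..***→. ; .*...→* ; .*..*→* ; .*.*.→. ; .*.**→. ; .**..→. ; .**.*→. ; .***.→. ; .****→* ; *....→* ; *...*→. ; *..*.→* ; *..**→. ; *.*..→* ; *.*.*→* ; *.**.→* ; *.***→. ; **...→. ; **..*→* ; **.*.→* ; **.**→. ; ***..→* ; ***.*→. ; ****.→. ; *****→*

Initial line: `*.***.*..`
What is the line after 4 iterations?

****.*.**

.....****
.****.*.*
..*..**.*
****.*.**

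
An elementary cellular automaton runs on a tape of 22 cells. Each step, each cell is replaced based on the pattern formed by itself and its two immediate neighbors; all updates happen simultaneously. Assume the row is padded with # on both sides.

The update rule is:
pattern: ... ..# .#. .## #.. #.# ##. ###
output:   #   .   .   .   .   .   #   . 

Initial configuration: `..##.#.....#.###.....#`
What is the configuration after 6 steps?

.#...#...#.....#.##...

...#...###.....#.###..
.#...#...#.###.....#..
...#...#.....#.###....
.#...#...###.....#.##.
...#...#...#.###....#.
.#...#...#.....#.##...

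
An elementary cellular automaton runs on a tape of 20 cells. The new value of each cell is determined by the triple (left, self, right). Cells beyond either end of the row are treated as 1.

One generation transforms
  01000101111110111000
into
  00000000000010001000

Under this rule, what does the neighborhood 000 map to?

0

At position 3 the neighborhood is 000; the next row has 0 there.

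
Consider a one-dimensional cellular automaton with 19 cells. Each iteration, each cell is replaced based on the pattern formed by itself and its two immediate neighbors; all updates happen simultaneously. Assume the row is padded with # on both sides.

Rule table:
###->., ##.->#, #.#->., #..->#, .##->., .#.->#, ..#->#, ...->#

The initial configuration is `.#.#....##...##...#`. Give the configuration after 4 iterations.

.................#.

iteration 1: .#.#####.####.####.
iteration 2: .#.....#....#....#.
iteration 3: .#################.
iteration 4: .................#.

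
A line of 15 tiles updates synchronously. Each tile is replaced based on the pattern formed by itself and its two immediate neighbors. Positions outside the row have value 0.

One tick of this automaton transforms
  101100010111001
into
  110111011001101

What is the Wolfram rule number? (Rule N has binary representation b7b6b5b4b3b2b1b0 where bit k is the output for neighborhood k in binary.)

117

position 10: 111 → 0  (bit 7 = 0)
position 3: 110 → 1  (bit 6 = 1)
position 1: 101 → 1  (bit 5 = 1)
position 4: 100 → 1  (bit 4 = 1)
position 2: 011 → 0  (bit 3 = 0)
position 0: 010 → 1  (bit 2 = 1)
position 6: 001 → 0  (bit 1 = 0)
position 5: 000 → 1  (bit 0 = 1)
bits b7..b0 = 01110101 = 117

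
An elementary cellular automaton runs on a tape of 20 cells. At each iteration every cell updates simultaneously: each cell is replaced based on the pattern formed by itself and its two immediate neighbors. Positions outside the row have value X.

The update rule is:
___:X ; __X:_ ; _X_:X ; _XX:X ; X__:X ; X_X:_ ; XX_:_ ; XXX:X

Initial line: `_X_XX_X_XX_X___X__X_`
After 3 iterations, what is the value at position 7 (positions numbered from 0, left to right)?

_

_X_X__X_X__XXX_XX_X_
_X_XX_X_XX_XX__X__X_
_X_X__X_X__X_X_XX_X_
position 7 holds _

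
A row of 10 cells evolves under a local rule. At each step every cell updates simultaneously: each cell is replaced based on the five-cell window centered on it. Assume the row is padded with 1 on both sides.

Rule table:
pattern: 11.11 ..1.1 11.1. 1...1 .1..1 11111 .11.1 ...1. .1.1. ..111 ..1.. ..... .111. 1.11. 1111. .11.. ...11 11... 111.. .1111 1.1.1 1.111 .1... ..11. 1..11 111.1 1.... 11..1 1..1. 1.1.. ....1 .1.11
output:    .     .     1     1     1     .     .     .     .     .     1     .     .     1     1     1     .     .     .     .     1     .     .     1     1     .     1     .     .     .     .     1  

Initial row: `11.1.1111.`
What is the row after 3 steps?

1.111..1..
.......111
.1........

.1........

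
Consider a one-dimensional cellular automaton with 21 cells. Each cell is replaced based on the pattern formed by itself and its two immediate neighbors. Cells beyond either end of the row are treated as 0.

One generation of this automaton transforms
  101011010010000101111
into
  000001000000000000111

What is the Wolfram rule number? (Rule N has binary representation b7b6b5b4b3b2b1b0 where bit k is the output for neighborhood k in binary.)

position 18: 111 → 1  (bit 7 = 1)
position 5: 110 → 1  (bit 6 = 1)
position 1: 101 → 0  (bit 5 = 0)
position 8: 100 → 0  (bit 4 = 0)
position 4: 011 → 0  (bit 3 = 0)
position 0: 010 → 0  (bit 2 = 0)
position 9: 001 → 0  (bit 1 = 0)
position 12: 000 → 0  (bit 0 = 0)
bits b7..b0 = 11000000 = 192

192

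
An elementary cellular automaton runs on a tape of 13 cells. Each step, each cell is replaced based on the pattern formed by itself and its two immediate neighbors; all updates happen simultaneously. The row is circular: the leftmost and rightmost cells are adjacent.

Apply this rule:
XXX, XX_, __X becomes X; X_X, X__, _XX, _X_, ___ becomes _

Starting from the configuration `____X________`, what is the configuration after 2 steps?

___X_________
__X__________

__X__________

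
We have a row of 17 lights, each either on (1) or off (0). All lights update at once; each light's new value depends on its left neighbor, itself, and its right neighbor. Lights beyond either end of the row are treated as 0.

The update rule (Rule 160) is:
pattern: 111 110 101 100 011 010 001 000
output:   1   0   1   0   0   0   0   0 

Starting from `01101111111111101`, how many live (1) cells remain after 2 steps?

00010111111111010
00001011111110100
count of 1: 9

9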